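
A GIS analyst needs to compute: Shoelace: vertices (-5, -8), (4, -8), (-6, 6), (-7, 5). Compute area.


Shoelace sum: ((-5)*(-8) - 4*(-8)) + (4*6 - (-6)*(-8)) + ((-6)*5 - (-7)*6) + ((-7)*(-8) - (-5)*5)
= 141
Area = |141|/2 = 70.5

70.5


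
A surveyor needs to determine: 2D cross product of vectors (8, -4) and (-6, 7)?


u x v = u_x*v_y - u_y*v_x = 8*7 - (-4)*(-6)
= 56 - 24 = 32

32


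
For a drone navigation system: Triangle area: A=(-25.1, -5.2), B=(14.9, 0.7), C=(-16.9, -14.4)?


Area = |x_A(y_B-y_C) + x_B(y_C-y_A) + x_C(y_A-y_B)|/2
= |(-379.01) + (-137.08) + 99.71|/2
= 416.38/2 = 208.19

208.19


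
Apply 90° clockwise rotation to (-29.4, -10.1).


90° CW: (x,y) -> (y, -x)
(-29.4,-10.1) -> (-10.1, 29.4)

(-10.1, 29.4)


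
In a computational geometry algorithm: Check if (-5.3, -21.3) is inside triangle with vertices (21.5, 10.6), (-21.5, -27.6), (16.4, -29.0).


Cross products: AB x AP = 347.94, BC x BP = 261.45, CA x CP = 898.59
All same sign? yes

Yes, inside


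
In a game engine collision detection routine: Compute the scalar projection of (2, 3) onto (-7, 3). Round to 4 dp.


u.v = -5, |v| = sqrt(58) = 7.6158
Scalar projection = u.v / |v| = -5 / sqrt(58) = -0.6565

-0.6565


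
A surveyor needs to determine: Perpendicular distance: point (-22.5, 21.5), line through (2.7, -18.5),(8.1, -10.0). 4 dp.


|cross product| = 430.2
|line direction| = sqrt(101.41) = 10.0703
Distance = 430.2/sqrt(101.41) = 42.7199

42.7199


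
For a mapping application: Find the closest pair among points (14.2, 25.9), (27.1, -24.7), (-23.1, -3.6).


d(P0,P1) = 52.2185, d(P0,P2) = 47.5557, d(P1,P2) = 54.4541
Closest: P0 and P2

Closest pair: (14.2, 25.9) and (-23.1, -3.6), distance = 47.5557


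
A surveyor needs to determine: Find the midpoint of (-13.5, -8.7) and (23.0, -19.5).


M = (((-13.5)+23)/2, ((-8.7)+(-19.5))/2)
= (4.75, -14.1)

(4.75, -14.1)


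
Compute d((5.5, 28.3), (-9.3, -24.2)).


dx=-14.8, dy=-52.5
d^2 = (-14.8)^2 + (-52.5)^2 = 2975.29
d = sqrt(2975.29) = 54.5462

54.5462


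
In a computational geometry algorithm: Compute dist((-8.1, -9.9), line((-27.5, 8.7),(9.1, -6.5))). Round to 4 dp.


|cross product| = 385.88
|line direction| = sqrt(1570.6) = 39.6308
Distance = 385.88/sqrt(1570.6) = 9.7369

9.7369


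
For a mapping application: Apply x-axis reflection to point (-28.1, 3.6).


Reflection over x-axis: (x,y) -> (x,-y)
(-28.1, 3.6) -> (-28.1, -3.6)

(-28.1, -3.6)


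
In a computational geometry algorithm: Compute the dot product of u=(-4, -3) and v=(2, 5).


u . v = u_x*v_x + u_y*v_y = (-4)*2 + (-3)*5
= (-8) + (-15) = -23

-23


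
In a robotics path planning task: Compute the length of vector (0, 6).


|u| = sqrt(0^2 + 6^2) = sqrt(36) = 6

6


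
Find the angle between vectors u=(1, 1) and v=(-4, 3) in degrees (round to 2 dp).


u.v = -1, |u| = sqrt(2) = 1.4142, |v| = sqrt(25) = 5
cos(theta) = u.v/(|u||v|) = -1/sqrt(50) = -0.141421
theta = acos(-0.141421) = 98.13 degrees

98.13 degrees


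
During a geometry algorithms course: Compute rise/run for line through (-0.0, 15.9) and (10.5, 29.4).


slope = (y2-y1)/(x2-x1) = (29.4-15.9)/(10.5-0) = 13.5/10.5 = 1.2857

1.2857


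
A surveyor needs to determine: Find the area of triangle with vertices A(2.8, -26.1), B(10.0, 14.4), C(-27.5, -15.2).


Area = |x_A(y_B-y_C) + x_B(y_C-y_A) + x_C(y_A-y_B)|/2
= |82.88 + 109 + 1113.75|/2
= 1305.63/2 = 652.815

652.815


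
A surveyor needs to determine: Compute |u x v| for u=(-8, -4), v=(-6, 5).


|u x v| = |(-8)*5 - (-4)*(-6)|
= |(-40) - 24| = 64

64


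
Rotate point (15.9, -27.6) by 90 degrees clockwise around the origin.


90° CW: (x,y) -> (y, -x)
(15.9,-27.6) -> (-27.6, -15.9)

(-27.6, -15.9)


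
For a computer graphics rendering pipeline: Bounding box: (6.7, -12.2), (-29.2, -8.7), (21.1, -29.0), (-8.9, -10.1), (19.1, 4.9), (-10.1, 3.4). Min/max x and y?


x range: [-29.2, 21.1]
y range: [-29, 4.9]
Bounding box: (-29.2,-29) to (21.1,4.9)

(-29.2,-29) to (21.1,4.9)


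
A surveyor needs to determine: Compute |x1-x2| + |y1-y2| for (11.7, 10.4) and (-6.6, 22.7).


|11.7-(-6.6)| + |10.4-22.7| = 18.3 + 12.3 = 30.6

30.6


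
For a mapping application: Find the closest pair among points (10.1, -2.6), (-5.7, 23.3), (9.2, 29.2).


d(P0,P1) = 30.3389, d(P0,P2) = 31.8127, d(P1,P2) = 16.0256
Closest: P1 and P2

Closest pair: (-5.7, 23.3) and (9.2, 29.2), distance = 16.0256


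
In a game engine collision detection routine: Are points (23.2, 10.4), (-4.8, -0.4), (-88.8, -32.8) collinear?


Cross product: ((-4.8)-23.2)*((-32.8)-10.4) - ((-0.4)-10.4)*((-88.8)-23.2)
= 0

Yes, collinear


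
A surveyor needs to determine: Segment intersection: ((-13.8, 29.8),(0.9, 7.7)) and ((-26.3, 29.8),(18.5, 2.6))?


Cross products: d1=340, d2=-250.24, d3=-276.25, d4=313.99
d1*d2 < 0 and d3*d4 < 0? yes

Yes, they intersect


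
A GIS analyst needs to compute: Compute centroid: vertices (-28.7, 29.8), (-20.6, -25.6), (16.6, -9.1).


Centroid = ((x_A+x_B+x_C)/3, (y_A+y_B+y_C)/3)
= (((-28.7)+(-20.6)+16.6)/3, (29.8+(-25.6)+(-9.1))/3)
= (-10.9, -1.6333)

(-10.9, -1.6333)


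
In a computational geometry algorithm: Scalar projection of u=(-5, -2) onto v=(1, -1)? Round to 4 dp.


u.v = -3, |v| = sqrt(2) = 1.4142
Scalar projection = u.v / |v| = -3 / sqrt(2) = -2.1213

-2.1213


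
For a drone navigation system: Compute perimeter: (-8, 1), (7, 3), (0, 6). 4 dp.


Sides: (-8, 1)->(7, 3): sqrt(229) = 15.132746, (7, 3)->(0, 6): sqrt(58) = 7.615773, (0, 6)->(-8, 1): sqrt(89) = 9.433981
Sum = 32.1825
Perimeter = 32.1825

32.1825


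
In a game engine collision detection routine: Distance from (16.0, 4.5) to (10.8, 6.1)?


dx=-5.2, dy=1.6
d^2 = (-5.2)^2 + 1.6^2 = 29.6
d = sqrt(29.6) = 5.4406

5.4406


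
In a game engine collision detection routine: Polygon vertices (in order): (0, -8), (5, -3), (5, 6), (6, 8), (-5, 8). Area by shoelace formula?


Shoelace sum: (0*(-3) - 5*(-8)) + (5*6 - 5*(-3)) + (5*8 - 6*6) + (6*8 - (-5)*8) + ((-5)*(-8) - 0*8)
= 217
Area = |217|/2 = 108.5

108.5


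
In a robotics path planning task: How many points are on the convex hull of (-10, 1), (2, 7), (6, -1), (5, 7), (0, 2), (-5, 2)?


Convex hull vertices (CCW): (-10, 1), (6, -1), (5, 7), (2, 7)
Count = 4

4


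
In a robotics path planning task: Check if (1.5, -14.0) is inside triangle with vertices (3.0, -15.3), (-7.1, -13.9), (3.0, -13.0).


Cross products: AB x AP = -11.03, BC x BP = -8.75, CA x CP = -3.45
All same sign? yes

Yes, inside


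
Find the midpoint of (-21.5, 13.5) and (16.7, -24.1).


M = (((-21.5)+16.7)/2, (13.5+(-24.1))/2)
= (-2.4, -5.3)

(-2.4, -5.3)


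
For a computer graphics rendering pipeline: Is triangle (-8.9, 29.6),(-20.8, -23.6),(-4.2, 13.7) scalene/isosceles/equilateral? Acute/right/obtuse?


Side lengths squared: AB^2=2971.85, BC^2=1666.85, CA^2=274.9
Sorted: [274.9, 1666.85, 2971.85]
By sides: Scalene, By angles: Obtuse

Scalene, Obtuse


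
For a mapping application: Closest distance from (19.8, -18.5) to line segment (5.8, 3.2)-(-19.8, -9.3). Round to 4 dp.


Project P onto AB: t = 0 (clamped to [0,1])
Closest point on segment: (5.8, 3.2)
Distance: 25.8242

25.8242


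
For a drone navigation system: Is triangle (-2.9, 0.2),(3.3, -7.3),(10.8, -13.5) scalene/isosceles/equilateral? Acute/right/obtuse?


Side lengths squared: AB^2=94.69, BC^2=94.69, CA^2=375.38
Sorted: [94.69, 94.69, 375.38]
By sides: Isosceles, By angles: Obtuse

Isosceles, Obtuse


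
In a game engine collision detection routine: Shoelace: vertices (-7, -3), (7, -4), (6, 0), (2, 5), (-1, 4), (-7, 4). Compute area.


Shoelace sum: ((-7)*(-4) - 7*(-3)) + (7*0 - 6*(-4)) + (6*5 - 2*0) + (2*4 - (-1)*5) + ((-1)*4 - (-7)*4) + ((-7)*(-3) - (-7)*4)
= 189
Area = |189|/2 = 94.5

94.5


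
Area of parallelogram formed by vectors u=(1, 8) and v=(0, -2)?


|u x v| = |1*(-2) - 8*0|
= |(-2) - 0| = 2

2


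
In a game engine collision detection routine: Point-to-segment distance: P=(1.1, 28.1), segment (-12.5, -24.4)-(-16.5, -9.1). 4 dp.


Project P onto AB: t = 1 (clamped to [0,1])
Closest point on segment: (-16.5, -9.1)
Distance: 41.1534

41.1534


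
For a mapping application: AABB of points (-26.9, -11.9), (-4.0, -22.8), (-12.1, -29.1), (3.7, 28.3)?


x range: [-26.9, 3.7]
y range: [-29.1, 28.3]
Bounding box: (-26.9,-29.1) to (3.7,28.3)

(-26.9,-29.1) to (3.7,28.3)


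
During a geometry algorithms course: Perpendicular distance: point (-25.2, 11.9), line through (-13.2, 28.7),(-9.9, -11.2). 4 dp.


|cross product| = 534.24
|line direction| = sqrt(1602.9) = 40.0362
Distance = 534.24/sqrt(1602.9) = 13.3439

13.3439


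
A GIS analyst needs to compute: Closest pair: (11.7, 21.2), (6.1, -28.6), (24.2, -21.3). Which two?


d(P0,P1) = 50.1139, d(P0,P2) = 44.3001, d(P1,P2) = 19.5167
Closest: P1 and P2

Closest pair: (6.1, -28.6) and (24.2, -21.3), distance = 19.5167


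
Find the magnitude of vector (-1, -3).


|u| = sqrt((-1)^2 + (-3)^2) = sqrt(10) = 3.1623

3.1623


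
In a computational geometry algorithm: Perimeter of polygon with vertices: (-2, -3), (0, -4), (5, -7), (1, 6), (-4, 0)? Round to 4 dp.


Sides: (-2, -3)->(0, -4): sqrt(5) = 2.236068, (0, -4)->(5, -7): sqrt(34) = 5.830952, (5, -7)->(1, 6): sqrt(185) = 13.601471, (1, 6)->(-4, 0): sqrt(61) = 7.81025, (-4, 0)->(-2, -3): sqrt(13) = 3.605551
Sum = 33.084292
Perimeter = 33.0843

33.0843


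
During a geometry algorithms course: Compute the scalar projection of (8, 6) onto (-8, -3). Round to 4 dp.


u.v = -82, |v| = sqrt(73) = 8.544
Scalar projection = u.v / |v| = -82 / sqrt(73) = -9.5974

-9.5974


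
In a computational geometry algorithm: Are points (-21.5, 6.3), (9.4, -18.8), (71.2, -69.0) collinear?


Cross product: (9.4-(-21.5))*((-69)-6.3) - ((-18.8)-6.3)*(71.2-(-21.5))
= 0

Yes, collinear


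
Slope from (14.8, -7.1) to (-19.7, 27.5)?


slope = (y2-y1)/(x2-x1) = (27.5-(-7.1))/((-19.7)-14.8) = 34.6/(-34.5) = -1.0029

-1.0029


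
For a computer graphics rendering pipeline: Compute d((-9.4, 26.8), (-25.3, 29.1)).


dx=-15.9, dy=2.3
d^2 = (-15.9)^2 + 2.3^2 = 258.1
d = sqrt(258.1) = 16.0655

16.0655


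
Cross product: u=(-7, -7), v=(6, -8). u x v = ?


u x v = u_x*v_y - u_y*v_x = (-7)*(-8) - (-7)*6
= 56 - (-42) = 98

98


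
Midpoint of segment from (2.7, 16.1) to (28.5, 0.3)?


M = ((2.7+28.5)/2, (16.1+0.3)/2)
= (15.6, 8.2)

(15.6, 8.2)


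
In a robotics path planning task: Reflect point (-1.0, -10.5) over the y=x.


Reflection over y=x: (x,y) -> (y,x)
(-1, -10.5) -> (-10.5, -1)

(-10.5, -1)


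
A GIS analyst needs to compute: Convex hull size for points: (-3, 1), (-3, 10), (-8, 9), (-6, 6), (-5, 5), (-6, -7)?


Convex hull vertices (CCW): (-8, 9), (-6, -7), (-3, 1), (-3, 10)
Count = 4

4


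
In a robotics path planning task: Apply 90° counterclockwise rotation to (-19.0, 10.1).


90° CCW: (x,y) -> (-y, x)
(-19,10.1) -> (-10.1, -19)

(-10.1, -19)


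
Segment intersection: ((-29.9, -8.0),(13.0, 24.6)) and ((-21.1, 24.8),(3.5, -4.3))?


Cross products: d1=-1062.96, d2=987.39, d3=1120.24, d4=-930.11
d1*d2 < 0 and d3*d4 < 0? yes

Yes, they intersect


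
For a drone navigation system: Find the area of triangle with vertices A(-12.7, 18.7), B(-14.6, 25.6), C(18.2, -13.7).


Area = |x_A(y_B-y_C) + x_B(y_C-y_A) + x_C(y_A-y_B)|/2
= |(-499.11) + 473.04 + (-125.58)|/2
= 151.65/2 = 75.825

75.825


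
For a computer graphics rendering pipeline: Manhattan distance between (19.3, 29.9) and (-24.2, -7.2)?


|19.3-(-24.2)| + |29.9-(-7.2)| = 43.5 + 37.1 = 80.6

80.6


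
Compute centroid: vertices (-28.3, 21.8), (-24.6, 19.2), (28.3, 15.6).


Centroid = ((x_A+x_B+x_C)/3, (y_A+y_B+y_C)/3)
= (((-28.3)+(-24.6)+28.3)/3, (21.8+19.2+15.6)/3)
= (-8.2, 18.8667)

(-8.2, 18.8667)


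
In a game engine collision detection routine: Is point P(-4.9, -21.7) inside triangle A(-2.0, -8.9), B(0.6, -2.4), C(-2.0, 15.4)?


Cross products: AB x AP = -14.43, BC x BP = 148.08, CA x CP = -70.47
All same sign? no

No, outside


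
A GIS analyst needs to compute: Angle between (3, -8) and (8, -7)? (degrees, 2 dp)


u.v = 80, |u| = sqrt(73) = 8.544, |v| = sqrt(113) = 10.6301
cos(theta) = u.v/(|u||v|) = 80/sqrt(8249) = 0.880824
theta = acos(0.880824) = 28.26 degrees

28.26 degrees


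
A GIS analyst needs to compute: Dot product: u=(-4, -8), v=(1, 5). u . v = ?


u . v = u_x*v_x + u_y*v_y = (-4)*1 + (-8)*5
= (-4) + (-40) = -44

-44


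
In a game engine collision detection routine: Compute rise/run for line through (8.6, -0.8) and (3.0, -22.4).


slope = (y2-y1)/(x2-x1) = ((-22.4)-(-0.8))/(3-8.6) = (-21.6)/(-5.6) = 3.8571

3.8571


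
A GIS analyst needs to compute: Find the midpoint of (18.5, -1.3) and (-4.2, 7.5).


M = ((18.5+(-4.2))/2, ((-1.3)+7.5)/2)
= (7.15, 3.1)

(7.15, 3.1)


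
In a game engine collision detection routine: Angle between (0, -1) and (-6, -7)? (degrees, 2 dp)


u.v = 7, |u| = sqrt(1) = 1, |v| = sqrt(85) = 9.2195
cos(theta) = u.v/(|u||v|) = 7/sqrt(85) = 0.759257
theta = acos(0.759257) = 40.6 degrees

40.6 degrees


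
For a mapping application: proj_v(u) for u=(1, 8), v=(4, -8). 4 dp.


u.v = -60, |v| = sqrt(80) = 8.9443
Scalar projection = u.v / |v| = -60 / sqrt(80) = -6.7082

-6.7082


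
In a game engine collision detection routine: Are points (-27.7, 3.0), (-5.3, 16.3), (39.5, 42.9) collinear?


Cross product: ((-5.3)-(-27.7))*(42.9-3) - (16.3-3)*(39.5-(-27.7))
= 0

Yes, collinear


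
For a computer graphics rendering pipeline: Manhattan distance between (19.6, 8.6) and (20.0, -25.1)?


|19.6-20| + |8.6-(-25.1)| = 0.4 + 33.7 = 34.1

34.1


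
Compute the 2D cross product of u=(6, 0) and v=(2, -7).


u x v = u_x*v_y - u_y*v_x = 6*(-7) - 0*2
= (-42) - 0 = -42

-42


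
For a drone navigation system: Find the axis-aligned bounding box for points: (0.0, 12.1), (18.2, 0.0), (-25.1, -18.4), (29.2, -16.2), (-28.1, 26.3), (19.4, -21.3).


x range: [-28.1, 29.2]
y range: [-21.3, 26.3]
Bounding box: (-28.1,-21.3) to (29.2,26.3)

(-28.1,-21.3) to (29.2,26.3)


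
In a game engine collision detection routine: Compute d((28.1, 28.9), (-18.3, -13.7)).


dx=-46.4, dy=-42.6
d^2 = (-46.4)^2 + (-42.6)^2 = 3967.72
d = sqrt(3967.72) = 62.9898

62.9898


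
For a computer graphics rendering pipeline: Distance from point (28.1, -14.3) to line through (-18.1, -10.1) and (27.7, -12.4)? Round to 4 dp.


|cross product| = 86.1
|line direction| = sqrt(2102.93) = 45.8577
Distance = 86.1/sqrt(2102.93) = 1.8775

1.8775


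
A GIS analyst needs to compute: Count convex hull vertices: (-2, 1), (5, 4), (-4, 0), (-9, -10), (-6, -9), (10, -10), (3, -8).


Convex hull vertices (CCW): (-9, -10), (10, -10), (5, 4), (-2, 1), (-4, 0)
Count = 5

5


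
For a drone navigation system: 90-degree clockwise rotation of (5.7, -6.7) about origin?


90° CW: (x,y) -> (y, -x)
(5.7,-6.7) -> (-6.7, -5.7)

(-6.7, -5.7)


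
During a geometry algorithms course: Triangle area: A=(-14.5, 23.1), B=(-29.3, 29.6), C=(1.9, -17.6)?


Area = |x_A(y_B-y_C) + x_B(y_C-y_A) + x_C(y_A-y_B)|/2
= |(-684.4) + 1192.51 + (-12.35)|/2
= 495.76/2 = 247.88

247.88


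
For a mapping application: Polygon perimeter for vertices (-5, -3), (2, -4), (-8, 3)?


Sides: (-5, -3)->(2, -4): sqrt(50) = 7.071068, (2, -4)->(-8, 3): sqrt(149) = 12.206556, (-8, 3)->(-5, -3): sqrt(45) = 6.708204
Sum = 25.985828
Perimeter = 25.9858

25.9858


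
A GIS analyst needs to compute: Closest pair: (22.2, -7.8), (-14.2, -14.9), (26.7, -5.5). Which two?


d(P0,P1) = 37.086, d(P0,P2) = 5.0537, d(P1,P2) = 41.9663
Closest: P0 and P2

Closest pair: (22.2, -7.8) and (26.7, -5.5), distance = 5.0537


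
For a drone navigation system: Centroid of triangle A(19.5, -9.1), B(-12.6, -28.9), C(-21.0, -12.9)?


Centroid = ((x_A+x_B+x_C)/3, (y_A+y_B+y_C)/3)
= ((19.5+(-12.6)+(-21))/3, ((-9.1)+(-28.9)+(-12.9))/3)
= (-4.7, -16.9667)

(-4.7, -16.9667)


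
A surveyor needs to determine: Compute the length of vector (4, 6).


|u| = sqrt(4^2 + 6^2) = sqrt(52) = 7.2111

7.2111


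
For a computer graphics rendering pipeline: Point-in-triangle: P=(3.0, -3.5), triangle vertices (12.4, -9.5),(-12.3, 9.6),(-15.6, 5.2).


Cross products: AB x AP = 31.34, BC x BP = 110.55, CA x CP = 29.82
All same sign? yes

Yes, inside


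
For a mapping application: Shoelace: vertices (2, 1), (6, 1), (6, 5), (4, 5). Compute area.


Shoelace sum: (2*1 - 6*1) + (6*5 - 6*1) + (6*5 - 4*5) + (4*1 - 2*5)
= 24
Area = |24|/2 = 12

12


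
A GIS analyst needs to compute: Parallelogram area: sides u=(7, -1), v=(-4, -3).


|u x v| = |7*(-3) - (-1)*(-4)|
= |(-21) - 4| = 25

25


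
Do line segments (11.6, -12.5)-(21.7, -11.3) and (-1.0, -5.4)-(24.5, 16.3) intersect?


Cross products: d1=-454.47, d2=-643.04, d3=86.83, d4=275.4
d1*d2 < 0 and d3*d4 < 0? no

No, they don't intersect


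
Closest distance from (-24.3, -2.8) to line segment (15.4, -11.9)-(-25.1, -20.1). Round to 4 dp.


Project P onto AB: t = 0.8979 (clamped to [0,1])
Closest point on segment: (-20.9667, -19.2631)
Distance: 16.7972

16.7972


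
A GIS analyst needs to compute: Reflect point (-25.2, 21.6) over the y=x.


Reflection over y=x: (x,y) -> (y,x)
(-25.2, 21.6) -> (21.6, -25.2)

(21.6, -25.2)


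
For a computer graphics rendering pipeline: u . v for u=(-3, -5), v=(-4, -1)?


u . v = u_x*v_x + u_y*v_y = (-3)*(-4) + (-5)*(-1)
= 12 + 5 = 17

17


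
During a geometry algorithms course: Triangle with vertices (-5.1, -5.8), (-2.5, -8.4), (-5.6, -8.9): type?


Side lengths squared: AB^2=13.52, BC^2=9.86, CA^2=9.86
Sorted: [9.86, 9.86, 13.52]
By sides: Isosceles, By angles: Acute

Isosceles, Acute


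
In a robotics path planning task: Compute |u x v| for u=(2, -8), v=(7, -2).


|u x v| = |2*(-2) - (-8)*7|
= |(-4) - (-56)| = 52

52


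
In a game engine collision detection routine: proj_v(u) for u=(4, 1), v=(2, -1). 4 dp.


u.v = 7, |v| = sqrt(5) = 2.2361
Scalar projection = u.v / |v| = 7 / sqrt(5) = 3.1305

3.1305


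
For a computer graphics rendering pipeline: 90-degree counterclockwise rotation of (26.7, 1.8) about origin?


90° CCW: (x,y) -> (-y, x)
(26.7,1.8) -> (-1.8, 26.7)

(-1.8, 26.7)


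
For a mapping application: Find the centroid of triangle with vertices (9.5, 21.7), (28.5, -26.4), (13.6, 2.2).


Centroid = ((x_A+x_B+x_C)/3, (y_A+y_B+y_C)/3)
= ((9.5+28.5+13.6)/3, (21.7+(-26.4)+2.2)/3)
= (17.2, -0.8333)

(17.2, -0.8333)


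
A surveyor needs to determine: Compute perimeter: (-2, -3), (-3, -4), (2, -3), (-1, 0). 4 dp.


Sides: (-2, -3)->(-3, -4): sqrt(2) = 1.414214, (-3, -4)->(2, -3): sqrt(26) = 5.09902, (2, -3)->(-1, 0): sqrt(18) = 4.242641, (-1, 0)->(-2, -3): sqrt(10) = 3.162278
Sum = 13.918153
Perimeter = 13.9182

13.9182


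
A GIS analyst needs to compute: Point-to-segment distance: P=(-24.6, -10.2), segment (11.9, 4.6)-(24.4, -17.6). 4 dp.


Project P onto AB: t = 0 (clamped to [0,1])
Closest point on segment: (11.9, 4.6)
Distance: 39.3864

39.3864


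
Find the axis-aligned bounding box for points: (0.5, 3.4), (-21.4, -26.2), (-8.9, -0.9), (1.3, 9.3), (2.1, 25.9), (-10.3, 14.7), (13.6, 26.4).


x range: [-21.4, 13.6]
y range: [-26.2, 26.4]
Bounding box: (-21.4,-26.2) to (13.6,26.4)

(-21.4,-26.2) to (13.6,26.4)


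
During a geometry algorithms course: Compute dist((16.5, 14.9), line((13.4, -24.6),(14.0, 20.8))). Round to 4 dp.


|cross product| = 117.04
|line direction| = sqrt(2061.52) = 45.404
Distance = 117.04/sqrt(2061.52) = 2.5777

2.5777


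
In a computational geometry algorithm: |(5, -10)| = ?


|u| = sqrt(5^2 + (-10)^2) = sqrt(125) = 11.1803

11.1803


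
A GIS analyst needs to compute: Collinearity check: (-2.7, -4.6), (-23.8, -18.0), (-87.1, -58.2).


Cross product: ((-23.8)-(-2.7))*((-58.2)-(-4.6)) - ((-18)-(-4.6))*((-87.1)-(-2.7))
= 0

Yes, collinear


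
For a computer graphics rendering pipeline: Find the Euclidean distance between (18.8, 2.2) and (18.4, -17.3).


dx=-0.4, dy=-19.5
d^2 = (-0.4)^2 + (-19.5)^2 = 380.41
d = sqrt(380.41) = 19.5041

19.5041


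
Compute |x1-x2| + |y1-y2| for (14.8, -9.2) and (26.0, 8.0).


|14.8-26| + |(-9.2)-8| = 11.2 + 17.2 = 28.4

28.4


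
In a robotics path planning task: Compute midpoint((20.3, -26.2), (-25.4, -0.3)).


M = ((20.3+(-25.4))/2, ((-26.2)+(-0.3))/2)
= (-2.55, -13.25)

(-2.55, -13.25)


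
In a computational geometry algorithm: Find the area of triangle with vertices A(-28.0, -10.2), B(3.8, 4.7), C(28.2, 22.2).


Area = |x_A(y_B-y_C) + x_B(y_C-y_A) + x_C(y_A-y_B)|/2
= |490 + 123.12 + (-420.18)|/2
= 192.94/2 = 96.47

96.47


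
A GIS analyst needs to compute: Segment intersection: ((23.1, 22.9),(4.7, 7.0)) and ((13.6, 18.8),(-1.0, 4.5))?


Cross products: d1=75.99, d2=45.01, d3=-75.61, d4=-44.63
d1*d2 < 0 and d3*d4 < 0? no

No, they don't intersect


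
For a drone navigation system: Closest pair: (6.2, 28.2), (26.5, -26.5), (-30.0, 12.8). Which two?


d(P0,P1) = 58.3454, d(P0,P2) = 39.3395, d(P1,P2) = 68.824
Closest: P0 and P2

Closest pair: (6.2, 28.2) and (-30.0, 12.8), distance = 39.3395


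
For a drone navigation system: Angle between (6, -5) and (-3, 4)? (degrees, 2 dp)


u.v = -38, |u| = sqrt(61) = 7.8102, |v| = sqrt(25) = 5
cos(theta) = u.v/(|u||v|) = -38/sqrt(1525) = -0.97308
theta = acos(-0.97308) = 166.68 degrees

166.68 degrees


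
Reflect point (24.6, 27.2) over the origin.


Reflection over origin: (x,y) -> (-x,-y)
(24.6, 27.2) -> (-24.6, -27.2)

(-24.6, -27.2)


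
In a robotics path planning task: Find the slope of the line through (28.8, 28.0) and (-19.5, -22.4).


slope = (y2-y1)/(x2-x1) = ((-22.4)-28)/((-19.5)-28.8) = (-50.4)/(-48.3) = 1.0435

1.0435


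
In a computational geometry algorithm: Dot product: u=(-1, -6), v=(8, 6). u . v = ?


u . v = u_x*v_x + u_y*v_y = (-1)*8 + (-6)*6
= (-8) + (-36) = -44

-44


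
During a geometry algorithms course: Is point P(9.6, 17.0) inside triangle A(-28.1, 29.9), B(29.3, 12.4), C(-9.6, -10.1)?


Cross products: AB x AP = -80.71, BC x BP = -622.19, CA x CP = -1269.35
All same sign? yes

Yes, inside


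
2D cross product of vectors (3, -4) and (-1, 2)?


u x v = u_x*v_y - u_y*v_x = 3*2 - (-4)*(-1)
= 6 - 4 = 2

2


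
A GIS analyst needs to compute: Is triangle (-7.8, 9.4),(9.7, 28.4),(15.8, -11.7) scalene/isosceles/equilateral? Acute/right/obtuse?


Side lengths squared: AB^2=667.25, BC^2=1645.22, CA^2=1002.17
Sorted: [667.25, 1002.17, 1645.22]
By sides: Scalene, By angles: Acute

Scalene, Acute


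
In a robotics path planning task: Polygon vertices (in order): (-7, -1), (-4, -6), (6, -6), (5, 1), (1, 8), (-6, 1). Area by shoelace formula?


Shoelace sum: ((-7)*(-6) - (-4)*(-1)) + ((-4)*(-6) - 6*(-6)) + (6*1 - 5*(-6)) + (5*8 - 1*1) + (1*1 - (-6)*8) + ((-6)*(-1) - (-7)*1)
= 235
Area = |235|/2 = 117.5

117.5


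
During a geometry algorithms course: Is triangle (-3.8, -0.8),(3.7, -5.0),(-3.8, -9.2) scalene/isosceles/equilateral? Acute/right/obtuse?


Side lengths squared: AB^2=73.89, BC^2=73.89, CA^2=70.56
Sorted: [70.56, 73.89, 73.89]
By sides: Isosceles, By angles: Acute

Isosceles, Acute


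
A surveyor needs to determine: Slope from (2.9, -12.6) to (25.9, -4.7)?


slope = (y2-y1)/(x2-x1) = ((-4.7)-(-12.6))/(25.9-2.9) = 7.9/23 = 0.3435

0.3435


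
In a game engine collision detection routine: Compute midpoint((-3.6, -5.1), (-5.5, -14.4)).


M = (((-3.6)+(-5.5))/2, ((-5.1)+(-14.4))/2)
= (-4.55, -9.75)

(-4.55, -9.75)


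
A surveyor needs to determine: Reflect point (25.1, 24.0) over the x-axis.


Reflection over x-axis: (x,y) -> (x,-y)
(25.1, 24) -> (25.1, -24)

(25.1, -24)


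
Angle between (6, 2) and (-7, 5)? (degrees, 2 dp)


u.v = -32, |u| = sqrt(40) = 6.3246, |v| = sqrt(74) = 8.6023
cos(theta) = u.v/(|u||v|) = -32/sqrt(2960) = -0.588172
theta = acos(-0.588172) = 126.03 degrees

126.03 degrees


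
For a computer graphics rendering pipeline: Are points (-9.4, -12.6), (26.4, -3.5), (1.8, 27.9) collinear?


Cross product: (26.4-(-9.4))*(27.9-(-12.6)) - ((-3.5)-(-12.6))*(1.8-(-9.4))
= 1347.98

No, not collinear


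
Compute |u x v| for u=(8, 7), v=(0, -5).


|u x v| = |8*(-5) - 7*0|
= |(-40) - 0| = 40

40


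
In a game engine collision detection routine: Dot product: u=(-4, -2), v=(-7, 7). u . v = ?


u . v = u_x*v_x + u_y*v_y = (-4)*(-7) + (-2)*7
= 28 + (-14) = 14

14


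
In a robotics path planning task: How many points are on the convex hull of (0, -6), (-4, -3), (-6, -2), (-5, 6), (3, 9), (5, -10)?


Convex hull vertices (CCW): (-6, -2), (5, -10), (3, 9), (-5, 6)
Count = 4

4


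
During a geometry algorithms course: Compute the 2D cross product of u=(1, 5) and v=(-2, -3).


u x v = u_x*v_y - u_y*v_x = 1*(-3) - 5*(-2)
= (-3) - (-10) = 7

7


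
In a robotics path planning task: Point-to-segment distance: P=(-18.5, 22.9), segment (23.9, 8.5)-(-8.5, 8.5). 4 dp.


Project P onto AB: t = 1 (clamped to [0,1])
Closest point on segment: (-8.5, 8.5)
Distance: 17.5317

17.5317


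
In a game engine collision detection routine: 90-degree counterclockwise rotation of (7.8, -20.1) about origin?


90° CCW: (x,y) -> (-y, x)
(7.8,-20.1) -> (20.1, 7.8)

(20.1, 7.8)


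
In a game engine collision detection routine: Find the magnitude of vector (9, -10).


|u| = sqrt(9^2 + (-10)^2) = sqrt(181) = 13.4536

13.4536


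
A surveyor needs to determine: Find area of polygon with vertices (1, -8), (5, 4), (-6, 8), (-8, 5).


Shoelace sum: (1*4 - 5*(-8)) + (5*8 - (-6)*4) + ((-6)*5 - (-8)*8) + ((-8)*(-8) - 1*5)
= 201
Area = |201|/2 = 100.5

100.5


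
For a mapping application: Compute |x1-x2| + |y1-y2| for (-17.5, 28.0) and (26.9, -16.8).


|(-17.5)-26.9| + |28-(-16.8)| = 44.4 + 44.8 = 89.2

89.2


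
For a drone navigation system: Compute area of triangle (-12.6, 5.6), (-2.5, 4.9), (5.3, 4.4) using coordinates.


Area = |x_A(y_B-y_C) + x_B(y_C-y_A) + x_C(y_A-y_B)|/2
= |(-6.3) + 3 + 3.71|/2
= 0.41/2 = 0.205

0.205


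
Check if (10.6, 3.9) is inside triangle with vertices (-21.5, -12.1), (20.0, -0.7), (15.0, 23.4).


Cross products: AB x AP = 298.06, BC x BP = 203.54, CA x CP = 555.55
All same sign? yes

Yes, inside


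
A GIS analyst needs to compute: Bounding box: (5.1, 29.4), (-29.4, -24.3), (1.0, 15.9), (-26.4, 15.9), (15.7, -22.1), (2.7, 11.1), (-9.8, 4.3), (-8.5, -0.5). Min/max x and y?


x range: [-29.4, 15.7]
y range: [-24.3, 29.4]
Bounding box: (-29.4,-24.3) to (15.7,29.4)

(-29.4,-24.3) to (15.7,29.4)


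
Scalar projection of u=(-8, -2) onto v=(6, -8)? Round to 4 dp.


u.v = -32, |v| = sqrt(100) = 10
Scalar projection = u.v / |v| = -32 / sqrt(100) = -3.2

-3.2


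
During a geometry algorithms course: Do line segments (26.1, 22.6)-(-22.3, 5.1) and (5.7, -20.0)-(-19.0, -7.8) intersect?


Cross products: d1=-1301.1, d2=-278.37, d3=1704.84, d4=682.11
d1*d2 < 0 and d3*d4 < 0? no

No, they don't intersect


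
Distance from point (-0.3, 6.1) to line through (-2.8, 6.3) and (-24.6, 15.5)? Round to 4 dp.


|cross product| = 18.64
|line direction| = sqrt(559.88) = 23.6618
Distance = 18.64/sqrt(559.88) = 0.7878

0.7878


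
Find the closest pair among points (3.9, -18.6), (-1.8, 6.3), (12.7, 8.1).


d(P0,P1) = 25.5441, d(P0,P2) = 28.1128, d(P1,P2) = 14.6113
Closest: P1 and P2

Closest pair: (-1.8, 6.3) and (12.7, 8.1), distance = 14.6113


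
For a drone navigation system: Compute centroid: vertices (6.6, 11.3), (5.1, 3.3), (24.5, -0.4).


Centroid = ((x_A+x_B+x_C)/3, (y_A+y_B+y_C)/3)
= ((6.6+5.1+24.5)/3, (11.3+3.3+(-0.4))/3)
= (12.0667, 4.7333)

(12.0667, 4.7333)


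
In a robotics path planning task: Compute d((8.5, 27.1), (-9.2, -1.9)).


dx=-17.7, dy=-29
d^2 = (-17.7)^2 + (-29)^2 = 1154.29
d = sqrt(1154.29) = 33.9748

33.9748


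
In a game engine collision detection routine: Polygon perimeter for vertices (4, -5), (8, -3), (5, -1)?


Sides: (4, -5)->(8, -3): sqrt(20) = 4.472136, (8, -3)->(5, -1): sqrt(13) = 3.605551, (5, -1)->(4, -5): sqrt(17) = 4.123106
Sum = 12.200793
Perimeter = 12.2008

12.2008


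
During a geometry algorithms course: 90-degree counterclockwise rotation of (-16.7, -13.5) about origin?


90° CCW: (x,y) -> (-y, x)
(-16.7,-13.5) -> (13.5, -16.7)

(13.5, -16.7)


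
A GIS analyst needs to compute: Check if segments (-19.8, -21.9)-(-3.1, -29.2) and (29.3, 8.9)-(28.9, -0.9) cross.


Cross products: d1=-468.86, d2=-302.28, d3=872.79, d4=706.21
d1*d2 < 0 and d3*d4 < 0? no

No, they don't intersect


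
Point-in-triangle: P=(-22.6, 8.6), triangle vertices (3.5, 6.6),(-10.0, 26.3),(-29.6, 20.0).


Cross products: AB x AP = 487.17, BC x BP = 267.54, CA x CP = -283.54
All same sign? no

No, outside


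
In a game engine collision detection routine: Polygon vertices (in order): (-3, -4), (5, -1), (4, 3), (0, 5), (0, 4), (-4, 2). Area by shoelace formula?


Shoelace sum: ((-3)*(-1) - 5*(-4)) + (5*3 - 4*(-1)) + (4*5 - 0*3) + (0*4 - 0*5) + (0*2 - (-4)*4) + ((-4)*(-4) - (-3)*2)
= 100
Area = |100|/2 = 50

50


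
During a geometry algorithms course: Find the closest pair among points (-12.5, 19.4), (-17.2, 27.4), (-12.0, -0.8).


d(P0,P1) = 9.2785, d(P0,P2) = 20.2062, d(P1,P2) = 28.6754
Closest: P0 and P1

Closest pair: (-12.5, 19.4) and (-17.2, 27.4), distance = 9.2785


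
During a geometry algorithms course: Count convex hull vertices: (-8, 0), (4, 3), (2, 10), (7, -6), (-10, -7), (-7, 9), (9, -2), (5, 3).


Convex hull vertices (CCW): (-10, -7), (7, -6), (9, -2), (2, 10), (-7, 9)
Count = 5

5


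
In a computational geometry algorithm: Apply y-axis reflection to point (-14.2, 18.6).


Reflection over y-axis: (x,y) -> (-x,y)
(-14.2, 18.6) -> (14.2, 18.6)

(14.2, 18.6)


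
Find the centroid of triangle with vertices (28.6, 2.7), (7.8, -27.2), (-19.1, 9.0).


Centroid = ((x_A+x_B+x_C)/3, (y_A+y_B+y_C)/3)
= ((28.6+7.8+(-19.1))/3, (2.7+(-27.2)+9)/3)
= (5.7667, -5.1667)

(5.7667, -5.1667)


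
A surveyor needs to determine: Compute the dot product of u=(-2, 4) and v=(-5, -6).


u . v = u_x*v_x + u_y*v_y = (-2)*(-5) + 4*(-6)
= 10 + (-24) = -14

-14


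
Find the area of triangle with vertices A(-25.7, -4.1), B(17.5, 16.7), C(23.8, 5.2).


Area = |x_A(y_B-y_C) + x_B(y_C-y_A) + x_C(y_A-y_B)|/2
= |(-295.55) + 162.75 + (-495.04)|/2
= 627.84/2 = 313.92

313.92


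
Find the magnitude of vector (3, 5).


|u| = sqrt(3^2 + 5^2) = sqrt(34) = 5.831

5.831


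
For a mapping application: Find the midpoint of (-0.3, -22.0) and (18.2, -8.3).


M = (((-0.3)+18.2)/2, ((-22)+(-8.3))/2)
= (8.95, -15.15)

(8.95, -15.15)


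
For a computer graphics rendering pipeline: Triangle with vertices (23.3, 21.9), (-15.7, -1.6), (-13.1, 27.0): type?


Side lengths squared: AB^2=2073.25, BC^2=824.72, CA^2=1350.97
Sorted: [824.72, 1350.97, 2073.25]
By sides: Scalene, By angles: Acute

Scalene, Acute


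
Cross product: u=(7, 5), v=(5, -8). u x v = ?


u x v = u_x*v_y - u_y*v_x = 7*(-8) - 5*5
= (-56) - 25 = -81

-81


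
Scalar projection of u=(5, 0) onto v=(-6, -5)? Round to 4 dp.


u.v = -30, |v| = sqrt(61) = 7.8102
Scalar projection = u.v / |v| = -30 / sqrt(61) = -3.8411

-3.8411


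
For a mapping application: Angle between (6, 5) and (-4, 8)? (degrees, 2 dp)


u.v = 16, |u| = sqrt(61) = 7.8102, |v| = sqrt(80) = 8.9443
cos(theta) = u.v/(|u||v|) = 16/sqrt(4880) = 0.229039
theta = acos(0.229039) = 76.76 degrees

76.76 degrees


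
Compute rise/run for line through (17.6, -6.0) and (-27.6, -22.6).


slope = (y2-y1)/(x2-x1) = ((-22.6)-(-6))/((-27.6)-17.6) = (-16.6)/(-45.2) = 0.3673

0.3673


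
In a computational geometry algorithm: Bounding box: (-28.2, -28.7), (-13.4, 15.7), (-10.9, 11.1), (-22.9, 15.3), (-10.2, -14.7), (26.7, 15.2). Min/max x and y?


x range: [-28.2, 26.7]
y range: [-28.7, 15.7]
Bounding box: (-28.2,-28.7) to (26.7,15.7)

(-28.2,-28.7) to (26.7,15.7)


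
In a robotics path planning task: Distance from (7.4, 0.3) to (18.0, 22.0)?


dx=10.6, dy=21.7
d^2 = 10.6^2 + 21.7^2 = 583.25
d = sqrt(583.25) = 24.1506

24.1506


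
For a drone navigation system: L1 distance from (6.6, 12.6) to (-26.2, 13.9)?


|6.6-(-26.2)| + |12.6-13.9| = 32.8 + 1.3 = 34.1

34.1


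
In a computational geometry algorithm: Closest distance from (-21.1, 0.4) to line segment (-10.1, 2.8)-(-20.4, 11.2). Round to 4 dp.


Project P onto AB: t = 0.5273 (clamped to [0,1])
Closest point on segment: (-15.5308, 7.229)
Distance: 8.812

8.812


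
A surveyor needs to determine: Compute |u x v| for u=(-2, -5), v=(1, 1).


|u x v| = |(-2)*1 - (-5)*1|
= |(-2) - (-5)| = 3

3


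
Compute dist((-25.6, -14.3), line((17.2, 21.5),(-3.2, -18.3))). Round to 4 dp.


|cross product| = 973.12
|line direction| = sqrt(2000.2) = 44.7236
Distance = 973.12/sqrt(2000.2) = 21.7585

21.7585


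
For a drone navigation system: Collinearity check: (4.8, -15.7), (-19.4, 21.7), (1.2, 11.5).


Cross product: ((-19.4)-4.8)*(11.5-(-15.7)) - (21.7-(-15.7))*(1.2-4.8)
= -523.6

No, not collinear


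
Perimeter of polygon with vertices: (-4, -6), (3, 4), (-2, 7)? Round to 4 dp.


Sides: (-4, -6)->(3, 4): sqrt(149) = 12.206556, (3, 4)->(-2, 7): sqrt(34) = 5.830952, (-2, 7)->(-4, -6): sqrt(173) = 13.152946
Sum = 31.190454
Perimeter = 31.1905

31.1905


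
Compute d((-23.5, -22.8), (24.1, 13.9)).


dx=47.6, dy=36.7
d^2 = 47.6^2 + 36.7^2 = 3612.65
d = sqrt(3612.65) = 60.1053

60.1053


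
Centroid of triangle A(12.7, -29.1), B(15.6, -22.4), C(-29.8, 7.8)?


Centroid = ((x_A+x_B+x_C)/3, (y_A+y_B+y_C)/3)
= ((12.7+15.6+(-29.8))/3, ((-29.1)+(-22.4)+7.8)/3)
= (-0.5, -14.5667)

(-0.5, -14.5667)


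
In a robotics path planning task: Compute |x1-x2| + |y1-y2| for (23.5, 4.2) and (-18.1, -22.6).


|23.5-(-18.1)| + |4.2-(-22.6)| = 41.6 + 26.8 = 68.4

68.4


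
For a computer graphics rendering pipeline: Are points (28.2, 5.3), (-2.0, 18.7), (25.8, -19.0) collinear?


Cross product: ((-2)-28.2)*((-19)-5.3) - (18.7-5.3)*(25.8-28.2)
= 766.02

No, not collinear


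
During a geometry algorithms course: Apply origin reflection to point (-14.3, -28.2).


Reflection over origin: (x,y) -> (-x,-y)
(-14.3, -28.2) -> (14.3, 28.2)

(14.3, 28.2)


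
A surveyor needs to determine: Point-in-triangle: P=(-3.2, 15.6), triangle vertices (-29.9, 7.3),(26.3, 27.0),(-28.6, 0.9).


Cross products: AB x AP = -59.53, BC x BP = -144.09, CA x CP = -181.67
All same sign? yes

Yes, inside


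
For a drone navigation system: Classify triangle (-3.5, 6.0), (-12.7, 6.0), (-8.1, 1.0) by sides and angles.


Side lengths squared: AB^2=84.64, BC^2=46.16, CA^2=46.16
Sorted: [46.16, 46.16, 84.64]
By sides: Isosceles, By angles: Acute

Isosceles, Acute


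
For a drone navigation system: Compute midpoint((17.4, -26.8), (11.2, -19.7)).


M = ((17.4+11.2)/2, ((-26.8)+(-19.7))/2)
= (14.3, -23.25)

(14.3, -23.25)


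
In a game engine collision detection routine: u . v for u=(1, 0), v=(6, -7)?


u . v = u_x*v_x + u_y*v_y = 1*6 + 0*(-7)
= 6 + 0 = 6

6


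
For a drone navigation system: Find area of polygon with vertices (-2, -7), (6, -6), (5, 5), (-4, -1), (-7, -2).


Shoelace sum: ((-2)*(-6) - 6*(-7)) + (6*5 - 5*(-6)) + (5*(-1) - (-4)*5) + ((-4)*(-2) - (-7)*(-1)) + ((-7)*(-7) - (-2)*(-2))
= 175
Area = |175|/2 = 87.5

87.5


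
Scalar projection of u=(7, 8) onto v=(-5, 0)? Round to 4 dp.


u.v = -35, |v| = sqrt(25) = 5
Scalar projection = u.v / |v| = -35 / sqrt(25) = -7

-7


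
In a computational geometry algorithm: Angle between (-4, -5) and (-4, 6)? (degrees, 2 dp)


u.v = -14, |u| = sqrt(41) = 6.4031, |v| = sqrt(52) = 7.2111
cos(theta) = u.v/(|u||v|) = -14/sqrt(2132) = -0.303204
theta = acos(-0.303204) = 107.65 degrees

107.65 degrees


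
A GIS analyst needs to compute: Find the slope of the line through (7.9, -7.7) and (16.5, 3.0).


slope = (y2-y1)/(x2-x1) = (3-(-7.7))/(16.5-7.9) = 10.7/8.6 = 1.2442

1.2442


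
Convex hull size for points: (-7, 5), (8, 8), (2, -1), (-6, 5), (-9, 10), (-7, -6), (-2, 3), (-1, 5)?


Convex hull vertices (CCW): (-9, 10), (-7, -6), (2, -1), (8, 8)
Count = 4

4


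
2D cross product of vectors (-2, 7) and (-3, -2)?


u x v = u_x*v_y - u_y*v_x = (-2)*(-2) - 7*(-3)
= 4 - (-21) = 25

25


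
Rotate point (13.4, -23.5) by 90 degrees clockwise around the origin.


90° CW: (x,y) -> (y, -x)
(13.4,-23.5) -> (-23.5, -13.4)

(-23.5, -13.4)


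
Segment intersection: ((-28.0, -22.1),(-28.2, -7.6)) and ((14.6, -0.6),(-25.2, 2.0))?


Cross products: d1=966.46, d2=389.88, d3=-622, d4=-45.42
d1*d2 < 0 and d3*d4 < 0? no

No, they don't intersect


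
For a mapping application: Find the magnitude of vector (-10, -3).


|u| = sqrt((-10)^2 + (-3)^2) = sqrt(109) = 10.4403

10.4403


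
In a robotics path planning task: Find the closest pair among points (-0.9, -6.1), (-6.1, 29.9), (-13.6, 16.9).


d(P0,P1) = 36.3736, d(P0,P2) = 26.2734, d(P1,P2) = 15.0083
Closest: P1 and P2

Closest pair: (-6.1, 29.9) and (-13.6, 16.9), distance = 15.0083


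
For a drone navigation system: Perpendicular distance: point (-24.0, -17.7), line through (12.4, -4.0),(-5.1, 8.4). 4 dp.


|cross product| = 691.11
|line direction| = sqrt(460.01) = 21.4478
Distance = 691.11/sqrt(460.01) = 32.2228

32.2228


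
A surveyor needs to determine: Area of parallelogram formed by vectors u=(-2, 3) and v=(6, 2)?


|u x v| = |(-2)*2 - 3*6|
= |(-4) - 18| = 22

22


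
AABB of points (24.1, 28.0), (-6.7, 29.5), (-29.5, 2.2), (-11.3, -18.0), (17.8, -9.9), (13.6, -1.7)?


x range: [-29.5, 24.1]
y range: [-18, 29.5]
Bounding box: (-29.5,-18) to (24.1,29.5)

(-29.5,-18) to (24.1,29.5)


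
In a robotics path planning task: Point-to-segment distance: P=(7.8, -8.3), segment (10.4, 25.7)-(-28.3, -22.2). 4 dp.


Project P onto AB: t = 0.456 (clamped to [0,1])
Closest point on segment: (-7.2474, 3.8573)
Distance: 19.3449

19.3449


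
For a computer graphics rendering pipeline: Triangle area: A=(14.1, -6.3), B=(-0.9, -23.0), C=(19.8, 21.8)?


Area = |x_A(y_B-y_C) + x_B(y_C-y_A) + x_C(y_A-y_B)|/2
= |(-631.68) + (-25.29) + 330.66|/2
= 326.31/2 = 163.155

163.155


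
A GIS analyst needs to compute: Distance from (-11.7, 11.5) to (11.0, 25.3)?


dx=22.7, dy=13.8
d^2 = 22.7^2 + 13.8^2 = 705.73
d = sqrt(705.73) = 26.5656

26.5656


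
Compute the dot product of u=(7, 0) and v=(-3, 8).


u . v = u_x*v_x + u_y*v_y = 7*(-3) + 0*8
= (-21) + 0 = -21

-21


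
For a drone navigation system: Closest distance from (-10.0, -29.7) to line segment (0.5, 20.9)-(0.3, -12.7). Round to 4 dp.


Project P onto AB: t = 1 (clamped to [0,1])
Closest point on segment: (0.3, -12.7)
Distance: 19.8769

19.8769


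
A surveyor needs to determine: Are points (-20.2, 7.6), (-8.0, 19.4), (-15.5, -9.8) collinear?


Cross product: ((-8)-(-20.2))*((-9.8)-7.6) - (19.4-7.6)*((-15.5)-(-20.2))
= -267.74

No, not collinear


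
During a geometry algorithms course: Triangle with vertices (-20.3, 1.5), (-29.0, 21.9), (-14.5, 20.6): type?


Side lengths squared: AB^2=491.85, BC^2=211.94, CA^2=398.45
Sorted: [211.94, 398.45, 491.85]
By sides: Scalene, By angles: Acute

Scalene, Acute


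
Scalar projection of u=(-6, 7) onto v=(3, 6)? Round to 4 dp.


u.v = 24, |v| = sqrt(45) = 6.7082
Scalar projection = u.v / |v| = 24 / sqrt(45) = 3.5777

3.5777


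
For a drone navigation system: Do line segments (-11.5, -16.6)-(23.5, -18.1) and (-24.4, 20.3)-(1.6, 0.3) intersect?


Cross products: d1=-701.4, d2=-40.4, d3=1272.15, d4=611.15
d1*d2 < 0 and d3*d4 < 0? no

No, they don't intersect
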